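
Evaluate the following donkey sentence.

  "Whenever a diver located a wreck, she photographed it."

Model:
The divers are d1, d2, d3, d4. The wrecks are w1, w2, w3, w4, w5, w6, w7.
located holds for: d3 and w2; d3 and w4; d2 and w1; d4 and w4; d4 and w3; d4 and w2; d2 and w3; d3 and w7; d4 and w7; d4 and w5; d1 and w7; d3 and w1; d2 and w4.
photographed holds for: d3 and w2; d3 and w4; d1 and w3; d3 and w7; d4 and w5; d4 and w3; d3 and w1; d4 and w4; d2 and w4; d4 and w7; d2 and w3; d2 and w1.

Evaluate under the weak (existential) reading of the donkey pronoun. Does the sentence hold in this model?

"it" takes "a wreck" as antecedent — a donkey pronoun bound across the clause boundary.
Weak reading: every diver d with some located-wreck has at least one located-wreck w such that photographed(d,w).
Per diver: d1:✗  d2:✓  d3:✓  d4:✓
d1 has no witness among its located-wrecks.

False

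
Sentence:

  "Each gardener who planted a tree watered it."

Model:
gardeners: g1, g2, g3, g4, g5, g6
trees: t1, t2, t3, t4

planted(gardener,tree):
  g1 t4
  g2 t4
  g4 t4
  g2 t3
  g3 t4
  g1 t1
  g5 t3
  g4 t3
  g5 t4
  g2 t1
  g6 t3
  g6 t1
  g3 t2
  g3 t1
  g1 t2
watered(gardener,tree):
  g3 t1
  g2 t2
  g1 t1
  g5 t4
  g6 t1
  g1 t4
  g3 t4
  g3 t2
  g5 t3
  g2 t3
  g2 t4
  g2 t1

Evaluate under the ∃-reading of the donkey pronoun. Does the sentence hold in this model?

"it" takes "a tree" as antecedent — a donkey pronoun bound across the clause boundary.
Weak reading: every gardener g with some planted-tree has at least one planted-tree t such that watered(g,t).
Per gardener: g1:✓  g2:✓  g3:✓  g4:✗  g5:✓  g6:✓
g4 has no witness among its planted-trees.

False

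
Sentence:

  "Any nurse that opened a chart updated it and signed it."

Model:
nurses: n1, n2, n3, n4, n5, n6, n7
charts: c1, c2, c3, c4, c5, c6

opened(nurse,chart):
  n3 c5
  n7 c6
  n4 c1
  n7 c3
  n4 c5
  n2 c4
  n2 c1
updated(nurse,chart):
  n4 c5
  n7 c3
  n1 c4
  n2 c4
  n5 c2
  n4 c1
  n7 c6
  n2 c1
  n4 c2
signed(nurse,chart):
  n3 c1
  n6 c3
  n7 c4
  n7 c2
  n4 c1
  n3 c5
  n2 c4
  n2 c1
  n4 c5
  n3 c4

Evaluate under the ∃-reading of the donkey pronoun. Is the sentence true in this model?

False

"it" takes "a chart" as antecedent — a donkey pronoun bound across the clause boundary.
Weak reading: every nurse n with some opened-chart has at least one opened-chart c such that updated(n,c) ∧ signed(n,c).
Per nurse: n2:✓  n3:✗  n4:✓  n7:✗
n3 has no witness among its opened-charts.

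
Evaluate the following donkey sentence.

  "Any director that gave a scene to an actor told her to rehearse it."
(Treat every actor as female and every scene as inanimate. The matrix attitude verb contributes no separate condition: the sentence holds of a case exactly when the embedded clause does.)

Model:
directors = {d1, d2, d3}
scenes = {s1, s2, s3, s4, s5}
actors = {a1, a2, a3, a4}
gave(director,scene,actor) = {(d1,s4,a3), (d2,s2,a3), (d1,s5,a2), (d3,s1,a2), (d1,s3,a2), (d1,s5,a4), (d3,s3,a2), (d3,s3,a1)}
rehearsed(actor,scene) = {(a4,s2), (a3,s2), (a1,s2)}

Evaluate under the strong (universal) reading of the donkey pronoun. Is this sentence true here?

"her" takes "an actor" as antecedent and "it" takes "a scene"; both are donkey pronouns co-varying with the restrictor.
Strong reading: for every (d,s,a) with gave(d,s,a), rehearsed(a,s).
Restrictor triples: (d1,s3,a2)→rehearsed(a2,s3) ✗  (d1,s4,a3)→rehearsed(a3,s4) ✗  (d1,s5,a2)→rehearsed(a2,s5) ✗  (d1,s5,a4)→rehearsed(a4,s5) ✗  (d2,s2,a3)→rehearsed(a3,s2) ✓  (d3,s1,a2)→rehearsed(a2,s1) ✗  (d3,s3,a1)→rehearsed(a1,s3) ✗  (d3,s3,a2)→rehearsed(a2,s3) ✗
Counterexample: (d1,s3,a2) — rehearsed(a2,s3) does not hold.

False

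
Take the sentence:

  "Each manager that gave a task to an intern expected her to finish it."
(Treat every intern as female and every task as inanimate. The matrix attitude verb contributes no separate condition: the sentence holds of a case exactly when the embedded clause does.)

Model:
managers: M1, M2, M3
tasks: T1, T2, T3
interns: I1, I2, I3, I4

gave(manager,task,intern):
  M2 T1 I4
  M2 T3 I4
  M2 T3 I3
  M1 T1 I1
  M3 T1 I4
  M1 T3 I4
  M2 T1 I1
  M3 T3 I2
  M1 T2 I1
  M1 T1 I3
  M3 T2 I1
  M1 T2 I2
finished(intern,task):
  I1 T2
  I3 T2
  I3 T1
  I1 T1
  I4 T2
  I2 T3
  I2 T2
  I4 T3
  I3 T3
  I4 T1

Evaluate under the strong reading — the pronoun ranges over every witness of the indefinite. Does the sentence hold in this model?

True

"her" takes "an intern" as antecedent and "it" takes "a task"; both are donkey pronouns co-varying with the restrictor.
Strong reading: for every (m,t,i) with gave(m,t,i), finished(i,t).
Restrictor triples: (M1,T1,I1)→finished(I1,T1) ✓  (M1,T1,I3)→finished(I3,T1) ✓  (M1,T2,I1)→finished(I1,T2) ✓  (M1,T2,I2)→finished(I2,T2) ✓  (M1,T3,I4)→finished(I4,T3) ✓  (M2,T1,I1)→finished(I1,T1) ✓  (M2,T1,I4)→finished(I4,T1) ✓  (M2,T3,I3)→finished(I3,T3) ✓  (M2,T3,I4)→finished(I4,T3) ✓  (M3,T1,I4)→finished(I4,T1) ✓  (M3,T2,I1)→finished(I1,T2) ✓  (M3,T3,I2)→finished(I2,T3) ✓
Every restrictor triple satisfies the scope.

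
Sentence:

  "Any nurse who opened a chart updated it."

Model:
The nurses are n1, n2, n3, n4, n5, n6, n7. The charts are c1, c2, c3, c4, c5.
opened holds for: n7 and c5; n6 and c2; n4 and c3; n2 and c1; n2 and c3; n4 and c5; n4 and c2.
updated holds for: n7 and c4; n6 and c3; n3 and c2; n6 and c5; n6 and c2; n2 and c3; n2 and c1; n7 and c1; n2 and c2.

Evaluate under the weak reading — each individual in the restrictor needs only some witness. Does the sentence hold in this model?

False

"it" takes "a chart" as antecedent — a donkey pronoun bound across the clause boundary.
Weak reading: every nurse n with some opened-chart has at least one opened-chart c such that updated(n,c).
Per nurse: n2:✓  n4:✗  n6:✓  n7:✗
n4 has no witness among its opened-charts.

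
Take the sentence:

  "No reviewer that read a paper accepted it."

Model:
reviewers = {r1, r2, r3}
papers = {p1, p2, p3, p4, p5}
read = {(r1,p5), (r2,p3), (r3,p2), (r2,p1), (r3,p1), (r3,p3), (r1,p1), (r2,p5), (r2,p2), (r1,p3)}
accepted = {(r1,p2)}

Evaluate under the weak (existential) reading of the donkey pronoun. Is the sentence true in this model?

True

"it" takes "a paper" as antecedent — a donkey pronoun bound across the clause boundary.
Truth condition: for no (r,p) with read(r,p) does accepted(r,p) hold.
Restrictor pairs — does the scope hold? (r1,p1):fails  (r1,p3):fails  (r1,p5):fails  (r2,p1):fails  (r2,p2):fails  (r2,p3):fails  (r2,p5):fails  (r3,p1):fails  (r3,p2):fails  (r3,p3):fails
Scope holds for no restrictor pair, so the sentence is true.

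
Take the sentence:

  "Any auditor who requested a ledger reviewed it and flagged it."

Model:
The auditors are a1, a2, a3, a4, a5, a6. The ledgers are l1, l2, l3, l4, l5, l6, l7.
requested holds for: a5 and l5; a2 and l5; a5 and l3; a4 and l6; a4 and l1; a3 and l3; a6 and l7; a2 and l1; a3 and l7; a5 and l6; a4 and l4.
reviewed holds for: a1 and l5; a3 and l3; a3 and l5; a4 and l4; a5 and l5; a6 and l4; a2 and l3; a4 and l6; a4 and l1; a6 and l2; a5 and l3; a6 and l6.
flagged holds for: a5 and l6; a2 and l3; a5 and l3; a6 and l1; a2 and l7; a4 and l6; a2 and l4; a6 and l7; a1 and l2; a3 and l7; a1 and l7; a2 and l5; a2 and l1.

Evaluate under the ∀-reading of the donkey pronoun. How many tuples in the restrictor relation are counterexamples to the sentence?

"it" takes "a ledger" as antecedent — a donkey pronoun bound across the clause boundary.
Strong reading: for every (a,l) with requested(a,l), reviewed(a,l) ∧ flagged(a,l).
Restrictor pairs: (a2,l1) ✗  (a2,l5) ✗  (a3,l3) ✗  (a3,l7) ✗  (a4,l1) ✗  (a4,l4) ✗  (a4,l6) ✓  (a5,l3) ✓  (a5,l5) ✗  (a5,l6) ✗  (a6,l7) ✗
Counterexamples (restrictor pairs failing the scope): 9.

9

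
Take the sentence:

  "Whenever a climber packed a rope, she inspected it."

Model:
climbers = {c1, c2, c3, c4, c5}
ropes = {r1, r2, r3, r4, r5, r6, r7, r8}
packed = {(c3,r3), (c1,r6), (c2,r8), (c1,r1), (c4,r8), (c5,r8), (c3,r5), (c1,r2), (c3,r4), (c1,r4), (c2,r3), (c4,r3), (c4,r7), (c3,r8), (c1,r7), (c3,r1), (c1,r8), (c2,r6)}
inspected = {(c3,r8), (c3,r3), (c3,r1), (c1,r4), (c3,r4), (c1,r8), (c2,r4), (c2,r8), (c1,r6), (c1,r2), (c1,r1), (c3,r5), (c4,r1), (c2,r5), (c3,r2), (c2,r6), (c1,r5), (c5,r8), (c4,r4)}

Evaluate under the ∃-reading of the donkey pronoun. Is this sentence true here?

"it" takes "a rope" as antecedent — a donkey pronoun bound across the clause boundary.
Weak reading: every climber c with some packed-rope has at least one packed-rope r such that inspected(c,r).
Per climber: c1:✓  c2:✓  c3:✓  c4:✗  c5:✓
c4 has no witness among its packed-ropes.

False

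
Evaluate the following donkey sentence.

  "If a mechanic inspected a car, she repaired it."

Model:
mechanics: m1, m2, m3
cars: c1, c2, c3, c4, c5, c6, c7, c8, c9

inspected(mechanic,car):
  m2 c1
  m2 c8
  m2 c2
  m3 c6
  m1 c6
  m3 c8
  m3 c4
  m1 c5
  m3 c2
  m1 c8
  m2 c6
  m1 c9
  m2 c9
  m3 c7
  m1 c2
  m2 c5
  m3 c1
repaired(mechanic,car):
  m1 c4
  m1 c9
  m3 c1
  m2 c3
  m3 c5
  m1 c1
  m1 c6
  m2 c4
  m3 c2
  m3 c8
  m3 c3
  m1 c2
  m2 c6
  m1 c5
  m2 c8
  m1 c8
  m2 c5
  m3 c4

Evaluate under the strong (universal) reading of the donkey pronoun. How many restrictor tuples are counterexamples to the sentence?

5

"it" takes "a car" as antecedent — a donkey pronoun bound across the clause boundary.
Strong reading: for every (m,c) with inspected(m,c), repaired(m,c).
Restrictor pairs: (m1,c2) ✓  (m1,c5) ✓  (m1,c6) ✓  (m1,c8) ✓  (m1,c9) ✓  (m2,c1) ✗  (m2,c2) ✗  (m2,c5) ✓  (m2,c6) ✓  (m2,c8) ✓  (m2,c9) ✗  (m3,c1) ✓  (m3,c2) ✓  (m3,c4) ✓  (m3,c6) ✗  (m3,c7) ✗  (m3,c8) ✓
Counterexamples (restrictor pairs failing the scope): 5.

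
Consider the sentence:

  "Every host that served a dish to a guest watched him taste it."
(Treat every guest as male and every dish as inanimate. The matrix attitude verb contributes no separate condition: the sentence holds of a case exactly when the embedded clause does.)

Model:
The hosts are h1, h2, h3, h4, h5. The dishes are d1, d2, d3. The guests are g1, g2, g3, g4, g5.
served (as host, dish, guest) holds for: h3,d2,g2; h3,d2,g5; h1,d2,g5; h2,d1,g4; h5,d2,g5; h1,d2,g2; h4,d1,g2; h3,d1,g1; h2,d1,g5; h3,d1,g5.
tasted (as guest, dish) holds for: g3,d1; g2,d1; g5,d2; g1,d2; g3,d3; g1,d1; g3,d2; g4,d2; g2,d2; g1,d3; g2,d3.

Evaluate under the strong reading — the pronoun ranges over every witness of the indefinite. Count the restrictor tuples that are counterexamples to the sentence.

"him" takes "a guest" as antecedent and "it" takes "a dish"; both are donkey pronouns co-varying with the restrictor.
Strong reading: for every (h,d,g) with served(h,d,g), tasted(g,d).
Restrictor triples: (h1,d2,g2)→tasted(g2,d2) ✓  (h1,d2,g5)→tasted(g5,d2) ✓  (h2,d1,g4)→tasted(g4,d1) ✗  (h2,d1,g5)→tasted(g5,d1) ✗  (h3,d1,g1)→tasted(g1,d1) ✓  (h3,d1,g5)→tasted(g5,d1) ✗  (h3,d2,g2)→tasted(g2,d2) ✓  (h3,d2,g5)→tasted(g5,d2) ✓  (h4,d1,g2)→tasted(g2,d1) ✓  (h5,d2,g5)→tasted(g5,d2) ✓
Counterexamples (restrictor triples failing the scope): 3.

3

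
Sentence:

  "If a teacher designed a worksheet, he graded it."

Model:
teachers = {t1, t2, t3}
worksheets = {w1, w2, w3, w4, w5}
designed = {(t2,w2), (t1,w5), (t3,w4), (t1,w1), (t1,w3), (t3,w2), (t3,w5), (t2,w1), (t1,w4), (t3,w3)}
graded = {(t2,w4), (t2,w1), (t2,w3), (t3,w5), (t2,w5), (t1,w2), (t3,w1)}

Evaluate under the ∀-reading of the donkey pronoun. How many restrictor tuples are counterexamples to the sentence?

8

"it" takes "a worksheet" as antecedent — a donkey pronoun bound across the clause boundary.
Strong reading: for every (t,w) with designed(t,w), graded(t,w).
Restrictor pairs: (t1,w1) ✗  (t1,w3) ✗  (t1,w4) ✗  (t1,w5) ✗  (t2,w1) ✓  (t2,w2) ✗  (t3,w2) ✗  (t3,w3) ✗  (t3,w4) ✗  (t3,w5) ✓
Counterexamples (restrictor pairs failing the scope): 8.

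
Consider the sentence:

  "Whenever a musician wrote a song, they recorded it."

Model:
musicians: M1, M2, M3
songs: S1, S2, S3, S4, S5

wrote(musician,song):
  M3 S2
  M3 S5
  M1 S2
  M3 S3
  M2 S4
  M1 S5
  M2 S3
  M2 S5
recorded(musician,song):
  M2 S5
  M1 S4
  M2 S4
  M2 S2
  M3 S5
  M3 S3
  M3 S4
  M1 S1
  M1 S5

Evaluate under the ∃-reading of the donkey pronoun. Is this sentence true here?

"it" takes "a song" as antecedent — a donkey pronoun bound across the clause boundary.
Weak reading: every musician m with some wrote-song has at least one wrote-song s such that recorded(m,s).
Per musician: M1:✓  M2:✓  M3:✓
Every musician in the restrictor has a witness.

True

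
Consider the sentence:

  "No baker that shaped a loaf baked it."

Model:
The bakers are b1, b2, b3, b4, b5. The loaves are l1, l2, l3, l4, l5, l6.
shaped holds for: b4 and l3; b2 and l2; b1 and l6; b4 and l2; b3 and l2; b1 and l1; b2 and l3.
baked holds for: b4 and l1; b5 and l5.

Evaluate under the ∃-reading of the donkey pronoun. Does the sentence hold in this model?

"it" takes "a loaf" as antecedent — a donkey pronoun bound across the clause boundary.
Truth condition: for no (b,l) with shaped(b,l) does baked(b,l) hold.
Restrictor pairs — does the scope hold? (b1,l1):fails  (b1,l6):fails  (b2,l2):fails  (b2,l3):fails  (b3,l2):fails  (b4,l2):fails  (b4,l3):fails
Scope holds for no restrictor pair, so the sentence is true.

True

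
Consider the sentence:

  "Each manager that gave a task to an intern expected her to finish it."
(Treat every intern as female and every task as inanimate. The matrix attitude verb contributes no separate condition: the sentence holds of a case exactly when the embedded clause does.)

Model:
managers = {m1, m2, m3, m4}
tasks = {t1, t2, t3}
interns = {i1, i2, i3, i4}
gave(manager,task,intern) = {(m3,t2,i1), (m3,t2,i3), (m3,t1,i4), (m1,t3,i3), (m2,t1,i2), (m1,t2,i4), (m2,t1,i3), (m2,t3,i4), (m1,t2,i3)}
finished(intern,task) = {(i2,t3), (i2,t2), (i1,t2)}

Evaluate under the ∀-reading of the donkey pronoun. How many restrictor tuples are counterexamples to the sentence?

8

"her" takes "an intern" as antecedent and "it" takes "a task"; both are donkey pronouns co-varying with the restrictor.
Strong reading: for every (m,t,i) with gave(m,t,i), finished(i,t).
Restrictor triples: (m1,t2,i3)→finished(i3,t2) ✗  (m1,t2,i4)→finished(i4,t2) ✗  (m1,t3,i3)→finished(i3,t3) ✗  (m2,t1,i2)→finished(i2,t1) ✗  (m2,t1,i3)→finished(i3,t1) ✗  (m2,t3,i4)→finished(i4,t3) ✗  (m3,t1,i4)→finished(i4,t1) ✗  (m3,t2,i1)→finished(i1,t2) ✓  (m3,t2,i3)→finished(i3,t2) ✗
Counterexamples (restrictor triples failing the scope): 8.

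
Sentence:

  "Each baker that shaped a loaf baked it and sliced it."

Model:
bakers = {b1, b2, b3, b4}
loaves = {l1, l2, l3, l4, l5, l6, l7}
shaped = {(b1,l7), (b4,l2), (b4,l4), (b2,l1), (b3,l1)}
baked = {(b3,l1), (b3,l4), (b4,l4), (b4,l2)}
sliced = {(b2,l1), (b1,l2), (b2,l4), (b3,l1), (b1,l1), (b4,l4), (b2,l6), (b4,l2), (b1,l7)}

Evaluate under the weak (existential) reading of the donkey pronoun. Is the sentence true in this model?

"it" takes "a loaf" as antecedent — a donkey pronoun bound across the clause boundary.
Weak reading: every baker b with some shaped-loaf has at least one shaped-loaf l such that baked(b,l) ∧ sliced(b,l).
Per baker: b1:✗  b2:✗  b3:✓  b4:✓
b1 has no witness among its shaped-loaves.

False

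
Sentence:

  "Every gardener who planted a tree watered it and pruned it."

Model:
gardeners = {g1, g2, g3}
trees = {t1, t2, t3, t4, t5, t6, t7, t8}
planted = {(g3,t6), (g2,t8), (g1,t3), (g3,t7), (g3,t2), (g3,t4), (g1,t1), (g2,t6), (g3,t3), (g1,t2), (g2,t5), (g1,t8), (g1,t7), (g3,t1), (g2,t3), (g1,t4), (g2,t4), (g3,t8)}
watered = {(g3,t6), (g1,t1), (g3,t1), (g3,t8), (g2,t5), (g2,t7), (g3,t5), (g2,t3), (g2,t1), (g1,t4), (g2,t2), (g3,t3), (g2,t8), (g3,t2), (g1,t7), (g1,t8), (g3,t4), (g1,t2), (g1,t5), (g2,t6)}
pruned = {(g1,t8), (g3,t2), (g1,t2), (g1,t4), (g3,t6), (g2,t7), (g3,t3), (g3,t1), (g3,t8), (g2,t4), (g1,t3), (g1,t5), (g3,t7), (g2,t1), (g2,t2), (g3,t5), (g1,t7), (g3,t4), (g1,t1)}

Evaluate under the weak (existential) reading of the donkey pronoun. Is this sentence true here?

"it" takes "a tree" as antecedent — a donkey pronoun bound across the clause boundary.
Weak reading: every gardener g with some planted-tree has at least one planted-tree t such that watered(g,t) ∧ pruned(g,t).
Per gardener: g1:✓  g2:✗  g3:✓
g2 has no witness among its planted-trees.

False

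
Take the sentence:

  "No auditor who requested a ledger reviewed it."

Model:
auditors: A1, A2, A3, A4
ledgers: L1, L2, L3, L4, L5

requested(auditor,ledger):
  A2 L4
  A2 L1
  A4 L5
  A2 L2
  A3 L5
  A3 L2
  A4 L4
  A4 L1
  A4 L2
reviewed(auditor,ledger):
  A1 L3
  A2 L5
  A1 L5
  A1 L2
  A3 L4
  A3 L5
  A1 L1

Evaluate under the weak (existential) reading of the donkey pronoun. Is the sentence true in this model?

False

"it" takes "a ledger" as antecedent — a donkey pronoun bound across the clause boundary.
Truth condition: for no (a,l) with requested(a,l) does reviewed(a,l) hold.
Restrictor pairs — does the scope hold? (A2,L1):fails  (A2,L2):fails  (A2,L4):fails  (A3,L2):fails  (A3,L5):holds  (A4,L1):fails  (A4,L2):fails  (A4,L4):fails  (A4,L5):fails
Scope holds for 1 pair(s), so the sentence is false.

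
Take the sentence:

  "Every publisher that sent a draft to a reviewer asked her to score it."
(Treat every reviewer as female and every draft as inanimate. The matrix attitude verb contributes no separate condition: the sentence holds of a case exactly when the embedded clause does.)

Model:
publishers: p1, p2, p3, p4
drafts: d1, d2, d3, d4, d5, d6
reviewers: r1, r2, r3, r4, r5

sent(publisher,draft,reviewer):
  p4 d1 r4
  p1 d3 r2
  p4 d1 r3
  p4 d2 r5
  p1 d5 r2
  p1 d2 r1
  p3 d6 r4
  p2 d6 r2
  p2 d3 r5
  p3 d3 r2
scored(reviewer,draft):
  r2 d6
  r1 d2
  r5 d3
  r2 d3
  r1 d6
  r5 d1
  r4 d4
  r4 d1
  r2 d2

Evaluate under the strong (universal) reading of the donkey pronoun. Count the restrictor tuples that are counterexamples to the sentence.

4

"her" takes "a reviewer" as antecedent and "it" takes "a draft"; both are donkey pronouns co-varying with the restrictor.
Strong reading: for every (p,d,r) with sent(p,d,r), scored(r,d).
Restrictor triples: (p1,d2,r1)→scored(r1,d2) ✓  (p1,d3,r2)→scored(r2,d3) ✓  (p1,d5,r2)→scored(r2,d5) ✗  (p2,d3,r5)→scored(r5,d3) ✓  (p2,d6,r2)→scored(r2,d6) ✓  (p3,d3,r2)→scored(r2,d3) ✓  (p3,d6,r4)→scored(r4,d6) ✗  (p4,d1,r3)→scored(r3,d1) ✗  (p4,d1,r4)→scored(r4,d1) ✓  (p4,d2,r5)→scored(r5,d2) ✗
Counterexamples (restrictor triples failing the scope): 4.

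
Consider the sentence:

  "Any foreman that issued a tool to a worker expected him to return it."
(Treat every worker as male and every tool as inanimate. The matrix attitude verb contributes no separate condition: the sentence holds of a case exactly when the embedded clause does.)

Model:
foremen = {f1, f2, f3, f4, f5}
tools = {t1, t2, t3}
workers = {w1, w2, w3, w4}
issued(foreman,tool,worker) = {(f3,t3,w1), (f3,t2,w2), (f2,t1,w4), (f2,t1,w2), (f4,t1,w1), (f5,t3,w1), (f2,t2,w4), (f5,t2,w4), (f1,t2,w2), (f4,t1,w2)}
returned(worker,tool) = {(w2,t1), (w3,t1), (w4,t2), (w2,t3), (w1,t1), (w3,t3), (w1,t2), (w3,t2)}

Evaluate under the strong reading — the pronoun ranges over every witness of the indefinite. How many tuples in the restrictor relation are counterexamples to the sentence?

"him" takes "a worker" as antecedent and "it" takes "a tool"; both are donkey pronouns co-varying with the restrictor.
Strong reading: for every (f,t,w) with issued(f,t,w), returned(w,t).
Restrictor triples: (f1,t2,w2)→returned(w2,t2) ✗  (f2,t1,w2)→returned(w2,t1) ✓  (f2,t1,w4)→returned(w4,t1) ✗  (f2,t2,w4)→returned(w4,t2) ✓  (f3,t2,w2)→returned(w2,t2) ✗  (f3,t3,w1)→returned(w1,t3) ✗  (f4,t1,w1)→returned(w1,t1) ✓  (f4,t1,w2)→returned(w2,t1) ✓  (f5,t2,w4)→returned(w4,t2) ✓  (f5,t3,w1)→returned(w1,t3) ✗
Counterexamples (restrictor triples failing the scope): 5.

5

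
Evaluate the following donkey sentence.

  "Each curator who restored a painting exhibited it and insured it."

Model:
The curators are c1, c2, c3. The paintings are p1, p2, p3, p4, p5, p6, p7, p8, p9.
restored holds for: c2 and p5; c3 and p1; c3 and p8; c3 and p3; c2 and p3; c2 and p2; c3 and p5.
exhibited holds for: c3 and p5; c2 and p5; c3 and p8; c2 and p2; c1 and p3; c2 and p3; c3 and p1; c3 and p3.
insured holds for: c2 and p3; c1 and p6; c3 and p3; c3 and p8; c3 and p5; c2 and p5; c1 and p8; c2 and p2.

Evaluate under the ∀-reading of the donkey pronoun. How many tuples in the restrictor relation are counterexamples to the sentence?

1

"it" takes "a painting" as antecedent — a donkey pronoun bound across the clause boundary.
Strong reading: for every (c,p) with restored(c,p), exhibited(c,p) ∧ insured(c,p).
Restrictor pairs: (c2,p2) ✓  (c2,p3) ✓  (c2,p5) ✓  (c3,p1) ✗  (c3,p3) ✓  (c3,p5) ✓  (c3,p8) ✓
Counterexamples (restrictor pairs failing the scope): 1.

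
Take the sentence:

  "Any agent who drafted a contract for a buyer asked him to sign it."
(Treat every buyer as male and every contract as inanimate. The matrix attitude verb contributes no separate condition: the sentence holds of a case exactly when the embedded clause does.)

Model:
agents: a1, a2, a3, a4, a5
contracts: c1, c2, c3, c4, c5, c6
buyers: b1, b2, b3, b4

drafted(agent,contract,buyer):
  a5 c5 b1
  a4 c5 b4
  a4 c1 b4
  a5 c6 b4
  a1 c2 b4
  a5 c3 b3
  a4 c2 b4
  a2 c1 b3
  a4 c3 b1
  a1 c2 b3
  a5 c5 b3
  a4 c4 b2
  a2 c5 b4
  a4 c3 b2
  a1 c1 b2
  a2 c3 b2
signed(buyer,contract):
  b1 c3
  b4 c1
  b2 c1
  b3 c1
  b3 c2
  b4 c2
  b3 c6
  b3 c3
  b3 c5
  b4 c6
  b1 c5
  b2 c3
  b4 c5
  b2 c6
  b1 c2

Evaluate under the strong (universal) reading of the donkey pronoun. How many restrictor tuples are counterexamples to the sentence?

1

"him" takes "a buyer" as antecedent and "it" takes "a contract"; both are donkey pronouns co-varying with the restrictor.
Strong reading: for every (a,c,b) with drafted(a,c,b), signed(b,c).
Restrictor triples: (a1,c1,b2)→signed(b2,c1) ✓  (a1,c2,b3)→signed(b3,c2) ✓  (a1,c2,b4)→signed(b4,c2) ✓  (a2,c1,b3)→signed(b3,c1) ✓  (a2,c3,b2)→signed(b2,c3) ✓  (a2,c5,b4)→signed(b4,c5) ✓  (a4,c1,b4)→signed(b4,c1) ✓  (a4,c2,b4)→signed(b4,c2) ✓  (a4,c3,b1)→signed(b1,c3) ✓  (a4,c3,b2)→signed(b2,c3) ✓  (a4,c4,b2)→signed(b2,c4) ✗  (a4,c5,b4)→signed(b4,c5) ✓  (a5,c3,b3)→signed(b3,c3) ✓  (a5,c5,b1)→signed(b1,c5) ✓  (a5,c5,b3)→signed(b3,c5) ✓  (a5,c6,b4)→signed(b4,c6) ✓
Counterexamples (restrictor triples failing the scope): 1.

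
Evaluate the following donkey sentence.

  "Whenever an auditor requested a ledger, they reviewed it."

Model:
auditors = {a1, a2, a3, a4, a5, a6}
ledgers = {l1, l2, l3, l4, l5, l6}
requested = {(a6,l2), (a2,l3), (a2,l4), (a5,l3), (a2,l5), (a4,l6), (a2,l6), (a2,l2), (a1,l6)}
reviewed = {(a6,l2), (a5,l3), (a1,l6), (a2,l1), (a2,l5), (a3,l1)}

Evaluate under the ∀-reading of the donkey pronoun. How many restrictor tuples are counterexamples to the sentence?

5

"it" takes "a ledger" as antecedent — a donkey pronoun bound across the clause boundary.
Strong reading: for every (a,l) with requested(a,l), reviewed(a,l).
Restrictor pairs: (a1,l6) ✓  (a2,l2) ✗  (a2,l3) ✗  (a2,l4) ✗  (a2,l5) ✓  (a2,l6) ✗  (a4,l6) ✗  (a5,l3) ✓  (a6,l2) ✓
Counterexamples (restrictor pairs failing the scope): 5.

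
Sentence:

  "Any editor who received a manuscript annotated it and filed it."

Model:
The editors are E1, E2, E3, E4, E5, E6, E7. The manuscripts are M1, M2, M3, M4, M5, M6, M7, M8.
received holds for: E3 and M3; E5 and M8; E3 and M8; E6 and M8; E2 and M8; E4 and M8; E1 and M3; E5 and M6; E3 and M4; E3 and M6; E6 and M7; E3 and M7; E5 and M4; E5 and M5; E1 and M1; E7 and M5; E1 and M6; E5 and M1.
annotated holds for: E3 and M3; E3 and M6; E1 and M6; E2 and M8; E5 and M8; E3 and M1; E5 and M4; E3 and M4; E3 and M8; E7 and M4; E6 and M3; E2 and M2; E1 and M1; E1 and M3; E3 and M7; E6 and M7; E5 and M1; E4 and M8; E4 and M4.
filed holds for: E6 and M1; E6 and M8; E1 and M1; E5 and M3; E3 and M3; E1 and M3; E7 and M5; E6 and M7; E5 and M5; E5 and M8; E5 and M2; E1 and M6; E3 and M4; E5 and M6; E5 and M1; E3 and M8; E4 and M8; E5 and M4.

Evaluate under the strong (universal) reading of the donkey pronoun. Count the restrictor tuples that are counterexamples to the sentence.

"it" takes "a manuscript" as antecedent — a donkey pronoun bound across the clause boundary.
Strong reading: for every (e,m) with received(e,m), annotated(e,m) ∧ filed(e,m).
Restrictor pairs: (E1,M1) ✓  (E1,M3) ✓  (E1,M6) ✓  (E2,M8) ✗  (E3,M3) ✓  (E3,M4) ✓  (E3,M6) ✗  (E3,M7) ✗  (E3,M8) ✓  (E4,M8) ✓  (E5,M1) ✓  (E5,M4) ✓  (E5,M5) ✗  (E5,M6) ✗  (E5,M8) ✓  (E6,M7) ✓  (E6,M8) ✗  (E7,M5) ✗
Counterexamples (restrictor pairs failing the scope): 7.

7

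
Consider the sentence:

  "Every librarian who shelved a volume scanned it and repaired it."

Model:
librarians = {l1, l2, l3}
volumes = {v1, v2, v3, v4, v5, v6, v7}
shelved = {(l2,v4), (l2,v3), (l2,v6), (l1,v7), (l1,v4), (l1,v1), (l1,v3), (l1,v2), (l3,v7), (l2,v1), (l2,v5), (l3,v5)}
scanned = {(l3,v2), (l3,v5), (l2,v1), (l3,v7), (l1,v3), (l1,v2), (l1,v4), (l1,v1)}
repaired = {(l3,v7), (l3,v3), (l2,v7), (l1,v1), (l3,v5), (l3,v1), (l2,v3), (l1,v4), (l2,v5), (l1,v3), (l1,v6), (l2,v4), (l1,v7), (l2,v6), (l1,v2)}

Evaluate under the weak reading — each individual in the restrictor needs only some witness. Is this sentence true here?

False

"it" takes "a volume" as antecedent — a donkey pronoun bound across the clause boundary.
Weak reading: every librarian l with some shelved-volume has at least one shelved-volume v such that scanned(l,v) ∧ repaired(l,v).
Per librarian: l1:✓  l2:✗  l3:✓
l2 has no witness among its shelved-volumes.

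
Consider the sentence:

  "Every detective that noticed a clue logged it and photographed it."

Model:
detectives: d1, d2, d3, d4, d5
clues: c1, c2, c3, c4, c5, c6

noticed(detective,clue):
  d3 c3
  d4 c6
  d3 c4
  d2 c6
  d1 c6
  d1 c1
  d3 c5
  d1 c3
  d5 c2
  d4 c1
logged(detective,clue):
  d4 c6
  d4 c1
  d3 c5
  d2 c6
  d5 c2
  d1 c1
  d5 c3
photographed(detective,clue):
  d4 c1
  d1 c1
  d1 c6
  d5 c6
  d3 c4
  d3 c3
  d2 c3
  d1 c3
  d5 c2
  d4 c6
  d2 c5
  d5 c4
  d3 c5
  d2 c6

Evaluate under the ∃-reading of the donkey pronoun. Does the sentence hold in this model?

"it" takes "a clue" as antecedent — a donkey pronoun bound across the clause boundary.
Weak reading: every detective d with some noticed-clue has at least one noticed-clue c such that logged(d,c) ∧ photographed(d,c).
Per detective: d1:✓  d2:✓  d3:✓  d4:✓  d5:✓
Every detective in the restrictor has a witness.

True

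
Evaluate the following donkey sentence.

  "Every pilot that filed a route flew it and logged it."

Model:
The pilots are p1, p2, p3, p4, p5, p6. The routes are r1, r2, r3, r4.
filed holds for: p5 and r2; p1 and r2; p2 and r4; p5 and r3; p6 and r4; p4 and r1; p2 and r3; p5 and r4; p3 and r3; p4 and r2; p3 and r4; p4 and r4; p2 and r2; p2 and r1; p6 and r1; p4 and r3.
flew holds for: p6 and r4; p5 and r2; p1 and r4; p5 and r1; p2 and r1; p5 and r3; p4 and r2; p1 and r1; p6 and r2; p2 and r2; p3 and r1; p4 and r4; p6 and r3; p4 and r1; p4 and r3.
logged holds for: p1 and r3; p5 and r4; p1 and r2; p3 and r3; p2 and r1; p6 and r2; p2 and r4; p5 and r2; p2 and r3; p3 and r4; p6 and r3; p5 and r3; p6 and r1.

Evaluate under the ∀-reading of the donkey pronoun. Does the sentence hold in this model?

"it" takes "a route" as antecedent — a donkey pronoun bound across the clause boundary.
Strong reading: for every (p,r) with filed(p,r), flew(p,r) ∧ logged(p,r).
Restrictor pairs: (p1,r2) ✗  (p2,r1) ✓  (p2,r2) ✗  (p2,r3) ✗  (p2,r4) ✗  (p3,r3) ✗  (p3,r4) ✗  (p4,r1) ✗  (p4,r2) ✗  (p4,r3) ✗  (p4,r4) ✗  (p5,r2) ✓  (p5,r3) ✓  (p5,r4) ✗  (p6,r1) ✗  (p6,r4) ✗
Counterexample: (p1,r2) is in filed but fails the scope.

False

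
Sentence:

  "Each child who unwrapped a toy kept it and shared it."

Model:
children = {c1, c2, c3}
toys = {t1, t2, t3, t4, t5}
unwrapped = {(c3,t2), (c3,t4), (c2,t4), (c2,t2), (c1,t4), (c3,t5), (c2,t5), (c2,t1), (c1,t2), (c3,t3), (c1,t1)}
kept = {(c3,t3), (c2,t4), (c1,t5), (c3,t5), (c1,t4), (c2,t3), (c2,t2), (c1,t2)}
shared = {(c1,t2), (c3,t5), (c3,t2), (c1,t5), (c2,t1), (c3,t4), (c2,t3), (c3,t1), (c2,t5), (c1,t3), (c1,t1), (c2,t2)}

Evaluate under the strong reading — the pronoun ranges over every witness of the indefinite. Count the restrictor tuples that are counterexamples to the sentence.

8

"it" takes "a toy" as antecedent — a donkey pronoun bound across the clause boundary.
Strong reading: for every (c,t) with unwrapped(c,t), kept(c,t) ∧ shared(c,t).
Restrictor pairs: (c1,t1) ✗  (c1,t2) ✓  (c1,t4) ✗  (c2,t1) ✗  (c2,t2) ✓  (c2,t4) ✗  (c2,t5) ✗  (c3,t2) ✗  (c3,t3) ✗  (c3,t4) ✗  (c3,t5) ✓
Counterexamples (restrictor pairs failing the scope): 8.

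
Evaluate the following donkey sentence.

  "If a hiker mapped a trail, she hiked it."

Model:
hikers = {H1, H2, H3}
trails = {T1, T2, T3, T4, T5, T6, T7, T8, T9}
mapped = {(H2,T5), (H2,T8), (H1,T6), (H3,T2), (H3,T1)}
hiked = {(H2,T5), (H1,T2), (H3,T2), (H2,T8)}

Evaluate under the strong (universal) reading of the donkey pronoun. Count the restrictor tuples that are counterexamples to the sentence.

2

"it" takes "a trail" as antecedent — a donkey pronoun bound across the clause boundary.
Strong reading: for every (h,t) with mapped(h,t), hiked(h,t).
Restrictor pairs: (H1,T6) ✗  (H2,T5) ✓  (H2,T8) ✓  (H3,T1) ✗  (H3,T2) ✓
Counterexamples (restrictor pairs failing the scope): 2.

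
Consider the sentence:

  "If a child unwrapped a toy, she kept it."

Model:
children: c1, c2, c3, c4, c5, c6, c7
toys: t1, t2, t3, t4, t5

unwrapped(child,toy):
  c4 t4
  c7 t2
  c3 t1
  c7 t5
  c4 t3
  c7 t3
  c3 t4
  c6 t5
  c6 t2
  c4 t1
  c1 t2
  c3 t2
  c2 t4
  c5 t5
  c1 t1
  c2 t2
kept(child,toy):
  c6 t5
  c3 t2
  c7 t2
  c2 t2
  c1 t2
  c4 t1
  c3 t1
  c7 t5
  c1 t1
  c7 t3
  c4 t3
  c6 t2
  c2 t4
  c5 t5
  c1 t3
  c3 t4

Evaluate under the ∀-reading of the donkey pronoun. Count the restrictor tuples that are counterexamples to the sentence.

"it" takes "a toy" as antecedent — a donkey pronoun bound across the clause boundary.
Strong reading: for every (c,t) with unwrapped(c,t), kept(c,t).
Restrictor pairs: (c1,t1) ✓  (c1,t2) ✓  (c2,t2) ✓  (c2,t4) ✓  (c3,t1) ✓  (c3,t2) ✓  (c3,t4) ✓  (c4,t1) ✓  (c4,t3) ✓  (c4,t4) ✗  (c5,t5) ✓  (c6,t2) ✓  (c6,t5) ✓  (c7,t2) ✓  (c7,t3) ✓  (c7,t5) ✓
Counterexamples (restrictor pairs failing the scope): 1.

1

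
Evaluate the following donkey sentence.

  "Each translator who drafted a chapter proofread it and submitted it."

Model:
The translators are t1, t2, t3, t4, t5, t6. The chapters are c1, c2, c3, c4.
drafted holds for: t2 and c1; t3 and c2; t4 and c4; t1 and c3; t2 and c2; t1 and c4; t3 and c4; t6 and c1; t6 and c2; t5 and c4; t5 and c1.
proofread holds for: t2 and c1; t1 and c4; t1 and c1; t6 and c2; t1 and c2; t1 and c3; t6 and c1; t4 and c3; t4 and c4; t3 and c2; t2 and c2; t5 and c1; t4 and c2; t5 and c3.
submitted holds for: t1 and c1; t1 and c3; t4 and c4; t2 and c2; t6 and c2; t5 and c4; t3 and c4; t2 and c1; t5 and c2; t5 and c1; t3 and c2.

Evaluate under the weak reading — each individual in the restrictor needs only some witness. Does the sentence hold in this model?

True

"it" takes "a chapter" as antecedent — a donkey pronoun bound across the clause boundary.
Weak reading: every translator t with some drafted-chapter has at least one drafted-chapter c such that proofread(t,c) ∧ submitted(t,c).
Per translator: t1:✓  t2:✓  t3:✓  t4:✓  t5:✓  t6:✓
Every translator in the restrictor has a witness.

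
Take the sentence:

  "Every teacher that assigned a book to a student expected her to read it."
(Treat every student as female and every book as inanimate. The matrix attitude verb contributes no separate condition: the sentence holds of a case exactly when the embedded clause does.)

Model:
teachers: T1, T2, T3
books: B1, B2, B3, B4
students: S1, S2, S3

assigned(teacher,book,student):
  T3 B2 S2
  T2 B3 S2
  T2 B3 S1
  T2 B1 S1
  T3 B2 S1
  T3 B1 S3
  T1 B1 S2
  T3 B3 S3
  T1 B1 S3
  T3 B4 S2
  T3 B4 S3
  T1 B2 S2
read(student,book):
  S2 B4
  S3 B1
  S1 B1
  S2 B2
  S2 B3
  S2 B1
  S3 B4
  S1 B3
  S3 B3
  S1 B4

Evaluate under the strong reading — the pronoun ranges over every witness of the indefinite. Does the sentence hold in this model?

"her" takes "a student" as antecedent and "it" takes "a book"; both are donkey pronouns co-varying with the restrictor.
Strong reading: for every (t,b,s) with assigned(t,b,s), read(s,b).
Restrictor triples: (T1,B1,S2)→read(S2,B1) ✓  (T1,B1,S3)→read(S3,B1) ✓  (T1,B2,S2)→read(S2,B2) ✓  (T2,B1,S1)→read(S1,B1) ✓  (T2,B3,S1)→read(S1,B3) ✓  (T2,B3,S2)→read(S2,B3) ✓  (T3,B1,S3)→read(S3,B1) ✓  (T3,B2,S1)→read(S1,B2) ✗  (T3,B2,S2)→read(S2,B2) ✓  (T3,B3,S3)→read(S3,B3) ✓  (T3,B4,S2)→read(S2,B4) ✓  (T3,B4,S3)→read(S3,B4) ✓
Counterexample: (T3,B2,S1) — read(S1,B2) does not hold.

False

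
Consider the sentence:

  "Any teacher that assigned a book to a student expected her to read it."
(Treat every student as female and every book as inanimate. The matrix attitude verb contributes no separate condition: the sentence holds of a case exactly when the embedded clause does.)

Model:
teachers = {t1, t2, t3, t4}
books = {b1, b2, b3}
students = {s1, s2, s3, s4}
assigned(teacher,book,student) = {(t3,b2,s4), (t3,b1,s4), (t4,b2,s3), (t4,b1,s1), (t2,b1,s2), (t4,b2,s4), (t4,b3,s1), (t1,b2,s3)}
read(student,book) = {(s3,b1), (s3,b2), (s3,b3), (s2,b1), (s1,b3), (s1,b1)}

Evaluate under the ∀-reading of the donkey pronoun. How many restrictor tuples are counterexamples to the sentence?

"her" takes "a student" as antecedent and "it" takes "a book"; both are donkey pronouns co-varying with the restrictor.
Strong reading: for every (t,b,s) with assigned(t,b,s), read(s,b).
Restrictor triples: (t1,b2,s3)→read(s3,b2) ✓  (t2,b1,s2)→read(s2,b1) ✓  (t3,b1,s4)→read(s4,b1) ✗  (t3,b2,s4)→read(s4,b2) ✗  (t4,b1,s1)→read(s1,b1) ✓  (t4,b2,s3)→read(s3,b2) ✓  (t4,b2,s4)→read(s4,b2) ✗  (t4,b3,s1)→read(s1,b3) ✓
Counterexamples (restrictor triples failing the scope): 3.

3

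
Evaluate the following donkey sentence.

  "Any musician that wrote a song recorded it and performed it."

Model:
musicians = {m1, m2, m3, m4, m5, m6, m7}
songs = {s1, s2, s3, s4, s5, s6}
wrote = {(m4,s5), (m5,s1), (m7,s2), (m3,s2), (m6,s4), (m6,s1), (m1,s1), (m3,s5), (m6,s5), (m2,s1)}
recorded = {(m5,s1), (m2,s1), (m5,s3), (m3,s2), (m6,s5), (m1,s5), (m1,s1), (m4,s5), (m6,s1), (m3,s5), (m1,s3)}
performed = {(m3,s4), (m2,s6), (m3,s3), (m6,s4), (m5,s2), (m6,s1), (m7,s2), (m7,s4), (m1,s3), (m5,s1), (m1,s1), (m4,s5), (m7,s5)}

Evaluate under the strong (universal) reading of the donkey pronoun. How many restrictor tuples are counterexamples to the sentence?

6

"it" takes "a song" as antecedent — a donkey pronoun bound across the clause boundary.
Strong reading: for every (m,s) with wrote(m,s), recorded(m,s) ∧ performed(m,s).
Restrictor pairs: (m1,s1) ✓  (m2,s1) ✗  (m3,s2) ✗  (m3,s5) ✗  (m4,s5) ✓  (m5,s1) ✓  (m6,s1) ✓  (m6,s4) ✗  (m6,s5) ✗  (m7,s2) ✗
Counterexamples (restrictor pairs failing the scope): 6.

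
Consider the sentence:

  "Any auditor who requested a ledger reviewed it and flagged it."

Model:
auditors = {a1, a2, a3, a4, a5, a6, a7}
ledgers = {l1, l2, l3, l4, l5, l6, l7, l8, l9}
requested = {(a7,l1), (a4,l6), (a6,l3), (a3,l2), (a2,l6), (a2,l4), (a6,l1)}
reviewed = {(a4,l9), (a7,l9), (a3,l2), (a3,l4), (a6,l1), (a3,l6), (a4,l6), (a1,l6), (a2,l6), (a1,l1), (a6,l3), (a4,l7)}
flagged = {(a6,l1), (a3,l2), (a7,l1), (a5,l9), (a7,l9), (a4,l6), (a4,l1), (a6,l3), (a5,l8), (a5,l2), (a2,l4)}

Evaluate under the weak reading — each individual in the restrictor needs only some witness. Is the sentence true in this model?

"it" takes "a ledger" as antecedent — a donkey pronoun bound across the clause boundary.
Weak reading: every auditor a with some requested-ledger has at least one requested-ledger l such that reviewed(a,l) ∧ flagged(a,l).
Per auditor: a2:✗  a3:✓  a4:✓  a6:✓  a7:✗
a2 has no witness among its requested-ledgers.

False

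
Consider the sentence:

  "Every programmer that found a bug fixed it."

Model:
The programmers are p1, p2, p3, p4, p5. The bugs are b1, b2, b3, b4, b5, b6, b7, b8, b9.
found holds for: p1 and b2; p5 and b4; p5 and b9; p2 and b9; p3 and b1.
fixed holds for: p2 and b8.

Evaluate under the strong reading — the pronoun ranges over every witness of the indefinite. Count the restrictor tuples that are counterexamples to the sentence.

5

"it" takes "a bug" as antecedent — a donkey pronoun bound across the clause boundary.
Strong reading: for every (p,b) with found(p,b), fixed(p,b).
Restrictor pairs: (p1,b2) ✗  (p2,b9) ✗  (p3,b1) ✗  (p5,b4) ✗  (p5,b9) ✗
Counterexamples (restrictor pairs failing the scope): 5.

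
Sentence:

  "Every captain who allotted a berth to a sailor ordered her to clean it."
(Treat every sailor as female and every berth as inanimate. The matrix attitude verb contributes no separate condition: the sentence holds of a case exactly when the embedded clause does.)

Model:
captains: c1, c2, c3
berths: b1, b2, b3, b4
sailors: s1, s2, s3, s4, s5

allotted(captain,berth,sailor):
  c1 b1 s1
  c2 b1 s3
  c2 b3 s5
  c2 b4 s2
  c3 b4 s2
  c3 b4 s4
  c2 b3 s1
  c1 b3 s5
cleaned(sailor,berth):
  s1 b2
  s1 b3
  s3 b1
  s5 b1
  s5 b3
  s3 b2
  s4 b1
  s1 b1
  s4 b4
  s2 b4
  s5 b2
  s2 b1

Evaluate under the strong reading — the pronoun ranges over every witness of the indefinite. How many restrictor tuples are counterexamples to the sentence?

0

"her" takes "a sailor" as antecedent and "it" takes "a berth"; both are donkey pronouns co-varying with the restrictor.
Strong reading: for every (c,b,s) with allotted(c,b,s), cleaned(s,b).
Restrictor triples: (c1,b1,s1)→cleaned(s1,b1) ✓  (c1,b3,s5)→cleaned(s5,b3) ✓  (c2,b1,s3)→cleaned(s3,b1) ✓  (c2,b3,s1)→cleaned(s1,b3) ✓  (c2,b3,s5)→cleaned(s5,b3) ✓  (c2,b4,s2)→cleaned(s2,b4) ✓  (c3,b4,s2)→cleaned(s2,b4) ✓  (c3,b4,s4)→cleaned(s4,b4) ✓
Counterexamples (restrictor triples failing the scope): 0.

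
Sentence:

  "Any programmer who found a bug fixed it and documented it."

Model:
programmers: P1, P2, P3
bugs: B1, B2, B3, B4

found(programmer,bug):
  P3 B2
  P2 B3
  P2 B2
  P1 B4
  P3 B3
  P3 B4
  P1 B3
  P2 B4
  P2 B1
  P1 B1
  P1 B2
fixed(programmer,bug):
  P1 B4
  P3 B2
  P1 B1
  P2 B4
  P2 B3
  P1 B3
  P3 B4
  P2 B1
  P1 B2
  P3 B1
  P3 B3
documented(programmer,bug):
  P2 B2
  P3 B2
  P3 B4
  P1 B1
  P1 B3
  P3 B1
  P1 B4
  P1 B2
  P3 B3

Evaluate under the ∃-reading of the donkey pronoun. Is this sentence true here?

False

"it" takes "a bug" as antecedent — a donkey pronoun bound across the clause boundary.
Weak reading: every programmer p with some found-bug has at least one found-bug b such that fixed(p,b) ∧ documented(p,b).
Per programmer: P1:✓  P2:✗  P3:✓
P2 has no witness among its found-bugs.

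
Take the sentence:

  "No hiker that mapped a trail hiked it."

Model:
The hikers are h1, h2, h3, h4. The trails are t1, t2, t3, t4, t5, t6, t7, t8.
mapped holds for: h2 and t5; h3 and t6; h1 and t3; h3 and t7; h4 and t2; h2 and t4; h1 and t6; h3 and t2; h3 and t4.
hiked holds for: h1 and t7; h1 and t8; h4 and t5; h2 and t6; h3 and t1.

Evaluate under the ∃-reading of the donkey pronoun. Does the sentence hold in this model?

True

"it" takes "a trail" as antecedent — a donkey pronoun bound across the clause boundary.
Truth condition: for no (h,t) with mapped(h,t) does hiked(h,t) hold.
Restrictor pairs — does the scope hold? (h1,t3):fails  (h1,t6):fails  (h2,t4):fails  (h2,t5):fails  (h3,t2):fails  (h3,t4):fails  (h3,t6):fails  (h3,t7):fails  (h4,t2):fails
Scope holds for no restrictor pair, so the sentence is true.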